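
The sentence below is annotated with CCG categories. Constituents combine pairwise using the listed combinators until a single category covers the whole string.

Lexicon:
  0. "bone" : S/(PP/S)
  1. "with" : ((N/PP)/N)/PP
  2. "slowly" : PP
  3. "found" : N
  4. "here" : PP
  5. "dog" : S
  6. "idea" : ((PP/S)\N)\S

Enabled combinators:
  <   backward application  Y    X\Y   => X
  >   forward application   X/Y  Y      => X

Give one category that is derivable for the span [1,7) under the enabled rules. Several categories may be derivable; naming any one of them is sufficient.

PP/S

[0,7] S   >
  [0,1] "bone" : S/(PP/S)
  [1,7] PP/S   <
    [1,5] N   >
      [1,4] N/PP   >
        [1,3] (N/PP)/N   >
          [1,2] "with" : ((N/PP)/N)/PP
          [2,3] "slowly" : PP
        [3,4] "found" : N
      [4,5] "here" : PP
    [5,7] (PP/S)\N   <
      [5,6] "dog" : S
      [6,7] "idea" : ((PP/S)\N)\S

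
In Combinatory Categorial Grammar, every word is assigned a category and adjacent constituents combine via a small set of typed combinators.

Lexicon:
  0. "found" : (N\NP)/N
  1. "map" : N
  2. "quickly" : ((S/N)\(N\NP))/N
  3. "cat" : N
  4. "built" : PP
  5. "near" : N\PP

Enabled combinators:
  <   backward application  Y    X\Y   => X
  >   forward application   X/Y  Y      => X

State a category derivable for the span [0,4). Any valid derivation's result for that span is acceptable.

S/N

[0,6] S   >
  [0,4] S/N   <
    [0,2] N\NP   >
      [0,1] "found" : (N\NP)/N
      [1,2] "map" : N
    [2,4] (S/N)\(N\NP)   >
      [2,3] "quickly" : ((S/N)\(N\NP))/N
      [3,4] "cat" : N
  [4,6] N   <
    [4,5] "built" : PP
    [5,6] "near" : N\PP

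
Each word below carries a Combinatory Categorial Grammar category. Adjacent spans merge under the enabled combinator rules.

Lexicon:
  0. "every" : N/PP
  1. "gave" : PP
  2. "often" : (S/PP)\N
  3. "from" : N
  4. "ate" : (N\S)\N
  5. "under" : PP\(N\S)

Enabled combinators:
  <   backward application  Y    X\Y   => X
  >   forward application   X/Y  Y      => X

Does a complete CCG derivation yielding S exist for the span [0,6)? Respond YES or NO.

YES

[0,6] S   >
  [0,3] S/PP   <
    [0,2] N   >
      [0,1] "every" : N/PP
      [1,2] "gave" : PP
    [2,3] "often" : (S/PP)\N
  [3,6] PP   <
    [3,5] N\S   <
      [3,4] "from" : N
      [4,5] "ate" : (N\S)\N
    [5,6] "under" : PP\(N\S)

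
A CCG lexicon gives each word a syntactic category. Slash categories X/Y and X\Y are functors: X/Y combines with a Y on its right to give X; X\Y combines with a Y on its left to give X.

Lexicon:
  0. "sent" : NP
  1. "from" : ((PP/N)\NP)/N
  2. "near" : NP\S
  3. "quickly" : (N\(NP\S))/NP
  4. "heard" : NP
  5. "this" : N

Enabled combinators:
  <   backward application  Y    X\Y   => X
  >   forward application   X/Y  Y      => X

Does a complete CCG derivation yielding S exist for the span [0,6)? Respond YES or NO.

NO

NP ((PP/N)\NP)/N NP\S (N\(NP\S))/NP NP N
CKY chart[0,6] = {PP}; S ∉ chart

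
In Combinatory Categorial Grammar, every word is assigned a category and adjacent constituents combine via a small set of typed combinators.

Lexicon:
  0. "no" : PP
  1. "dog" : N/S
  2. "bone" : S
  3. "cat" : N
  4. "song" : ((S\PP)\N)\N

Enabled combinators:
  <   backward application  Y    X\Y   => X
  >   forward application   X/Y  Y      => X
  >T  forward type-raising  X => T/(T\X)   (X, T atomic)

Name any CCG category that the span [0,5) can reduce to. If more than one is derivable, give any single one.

[0,5] S   <
  [0,1] "no" : PP
  [1,5] S\PP   <
    [1,3] N   >
      [1,2] "dog" : N/S
      [2,3] "bone" : S
    [3,5] (S\PP)\N   <
      [3,4] "cat" : N
      [4,5] "song" : ((S\PP)\N)\N

S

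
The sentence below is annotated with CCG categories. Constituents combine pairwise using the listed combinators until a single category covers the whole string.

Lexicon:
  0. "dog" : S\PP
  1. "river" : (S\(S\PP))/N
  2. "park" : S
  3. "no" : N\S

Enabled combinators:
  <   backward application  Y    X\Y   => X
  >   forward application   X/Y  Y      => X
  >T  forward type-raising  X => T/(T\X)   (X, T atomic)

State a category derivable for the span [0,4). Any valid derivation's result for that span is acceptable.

[0,4] S   <
  [0,1] "dog" : S\PP
  [1,4] S\(S\PP)   >
    [1,2] "river" : (S\(S\PP))/N
    [2,4] N   >
      [2,3] N/(N\S)   >T
        [2,3] "park" : S
      [3,4] "no" : N\S

S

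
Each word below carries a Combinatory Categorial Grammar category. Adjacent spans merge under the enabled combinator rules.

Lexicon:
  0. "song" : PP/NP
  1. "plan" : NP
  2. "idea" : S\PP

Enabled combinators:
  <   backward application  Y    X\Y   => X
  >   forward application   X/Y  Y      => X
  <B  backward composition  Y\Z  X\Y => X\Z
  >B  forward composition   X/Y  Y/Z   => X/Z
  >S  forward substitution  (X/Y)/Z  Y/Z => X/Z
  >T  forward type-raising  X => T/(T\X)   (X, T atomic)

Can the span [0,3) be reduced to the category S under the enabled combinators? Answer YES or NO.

YES

[0,3] S   <
  [0,2] PP   >
    [0,1] "song" : PP/NP
    [1,2] "plan" : NP
  [2,3] "idea" : S\PP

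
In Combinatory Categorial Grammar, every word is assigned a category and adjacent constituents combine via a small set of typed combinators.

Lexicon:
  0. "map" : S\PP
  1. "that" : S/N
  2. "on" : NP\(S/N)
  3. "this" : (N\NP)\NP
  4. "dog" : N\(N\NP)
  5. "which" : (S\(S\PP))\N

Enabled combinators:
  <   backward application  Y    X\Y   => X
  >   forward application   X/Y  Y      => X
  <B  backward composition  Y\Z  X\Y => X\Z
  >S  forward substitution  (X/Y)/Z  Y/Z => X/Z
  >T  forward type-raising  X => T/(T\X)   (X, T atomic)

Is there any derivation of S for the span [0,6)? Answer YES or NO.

[0,6] S   <
  [0,1] "map" : S\PP
  [1,6] S\(S\PP)   <
    [1,5] N   <
      [1,4] N\NP   <
        [1,3] NP   <
          [1,2] "that" : S/N
          [2,3] "on" : NP\(S/N)
        [3,4] "this" : (N\NP)\NP
      [4,5] "dog" : N\(N\NP)
    [5,6] "which" : (S\(S\PP))\N

YES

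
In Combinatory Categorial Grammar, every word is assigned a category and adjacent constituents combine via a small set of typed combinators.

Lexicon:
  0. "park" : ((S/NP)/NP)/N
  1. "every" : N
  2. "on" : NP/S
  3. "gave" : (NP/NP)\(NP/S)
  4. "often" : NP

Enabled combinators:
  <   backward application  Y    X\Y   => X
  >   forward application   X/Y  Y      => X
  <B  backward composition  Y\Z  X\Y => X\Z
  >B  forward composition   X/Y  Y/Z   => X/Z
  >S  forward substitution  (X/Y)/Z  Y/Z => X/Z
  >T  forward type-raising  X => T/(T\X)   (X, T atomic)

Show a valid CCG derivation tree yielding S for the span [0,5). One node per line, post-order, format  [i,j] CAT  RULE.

[0,5] S   >
  [0,4] S/NP   >S
    [0,2] (S/NP)/NP   >
      [0,1] "park" : ((S/NP)/NP)/N
      [1,2] "every" : N
    [2,4] NP/NP   <
      [2,3] "on" : NP/S
      [3,4] "gave" : (NP/NP)\(NP/S)
  [4,5] "often" : NP

[0,1] ((S/NP)/NP)/N  lex  "park"
[1,2] N  lex  "every"
[0,2] (S/NP)/NP  >  k=1
[2,3] NP/S  lex  "on"
[3,4] (NP/NP)\(NP/S)  lex  "gave"
[2,4] NP/NP  <  k=3
[0,4] S/NP  >S  k=2
[4,5] NP  lex  "often"
[0,5] S  >  k=4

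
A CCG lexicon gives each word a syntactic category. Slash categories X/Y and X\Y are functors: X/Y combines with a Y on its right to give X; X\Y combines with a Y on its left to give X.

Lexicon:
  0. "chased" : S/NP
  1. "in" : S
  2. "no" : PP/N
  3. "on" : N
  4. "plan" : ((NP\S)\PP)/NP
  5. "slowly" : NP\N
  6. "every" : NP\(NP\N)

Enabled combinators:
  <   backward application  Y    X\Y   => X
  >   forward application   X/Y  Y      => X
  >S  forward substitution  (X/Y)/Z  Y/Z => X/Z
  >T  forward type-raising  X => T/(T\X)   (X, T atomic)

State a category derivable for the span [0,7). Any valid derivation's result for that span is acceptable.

S

[0,7] S   >
  [0,1] "chased" : S/NP
  [1,7] NP   <
    [1,2] "in" : S
    [2,7] NP\S   <
      [2,4] PP   >
        [2,3] "no" : PP/N
        [3,4] "on" : N
      [4,7] (NP\S)\PP   >
        [4,5] "plan" : ((NP\S)\PP)/NP
        [5,7] NP   <
          [5,6] "slowly" : NP\N
          [6,7] "every" : NP\(NP\N)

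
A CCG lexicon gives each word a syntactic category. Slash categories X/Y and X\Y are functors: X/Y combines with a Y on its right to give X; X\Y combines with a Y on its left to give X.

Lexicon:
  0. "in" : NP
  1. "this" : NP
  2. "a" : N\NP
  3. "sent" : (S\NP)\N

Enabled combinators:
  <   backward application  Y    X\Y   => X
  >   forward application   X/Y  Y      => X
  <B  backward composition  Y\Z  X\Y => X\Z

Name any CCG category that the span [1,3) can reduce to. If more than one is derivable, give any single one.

N

[0,4] S   <
  [0,1] "in" : NP
  [1,4] S\NP   <
    [1,3] N   <
      [1,2] "this" : NP
      [2,3] "a" : N\NP
    [3,4] "sent" : (S\NP)\N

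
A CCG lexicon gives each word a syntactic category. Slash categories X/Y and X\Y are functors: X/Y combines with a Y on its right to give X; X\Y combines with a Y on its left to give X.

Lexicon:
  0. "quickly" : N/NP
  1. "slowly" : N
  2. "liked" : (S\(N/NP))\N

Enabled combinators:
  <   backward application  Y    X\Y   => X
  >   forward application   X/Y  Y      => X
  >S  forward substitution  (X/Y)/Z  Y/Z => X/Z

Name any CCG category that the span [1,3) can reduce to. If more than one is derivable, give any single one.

S\(N/NP)

[0,3] S   <
  [0,1] "quickly" : N/NP
  [1,3] S\(N/NP)   <
    [1,2] "slowly" : N
    [2,3] "liked" : (S\(N/NP))\N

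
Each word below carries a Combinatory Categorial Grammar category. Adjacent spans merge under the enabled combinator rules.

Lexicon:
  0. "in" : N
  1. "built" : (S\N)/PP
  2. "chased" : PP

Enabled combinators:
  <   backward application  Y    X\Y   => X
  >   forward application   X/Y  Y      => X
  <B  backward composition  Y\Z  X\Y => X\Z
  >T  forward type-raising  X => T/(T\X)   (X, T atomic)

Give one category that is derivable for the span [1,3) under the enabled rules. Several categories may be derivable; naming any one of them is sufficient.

[0,3] S   <
  [0,1] "in" : N
  [1,3] S\N   >
    [1,2] "built" : (S\N)/PP
    [2,3] "chased" : PP

S\N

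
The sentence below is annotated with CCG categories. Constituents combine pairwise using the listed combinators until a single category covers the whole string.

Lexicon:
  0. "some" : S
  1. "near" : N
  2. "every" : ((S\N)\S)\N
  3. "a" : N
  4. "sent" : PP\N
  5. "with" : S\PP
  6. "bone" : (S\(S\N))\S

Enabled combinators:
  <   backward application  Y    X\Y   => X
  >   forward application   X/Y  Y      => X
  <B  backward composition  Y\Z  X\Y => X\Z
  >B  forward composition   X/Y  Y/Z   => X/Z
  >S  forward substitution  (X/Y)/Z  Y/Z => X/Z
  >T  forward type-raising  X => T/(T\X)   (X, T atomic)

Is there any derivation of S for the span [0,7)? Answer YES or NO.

[0,7] S   <
  [0,3] S\N   <
    [0,1] "some" : S
    [1,3] (S\N)\S   <
      [1,2] "near" : N
      [2,3] "every" : ((S\N)\S)\N
  [3,7] S\(S\N)   <
    [3,6] S   <
      [3,5] PP   <
        [3,4] "a" : N
        [4,5] "sent" : PP\N
      [5,6] "with" : S\PP
    [6,7] "bone" : (S\(S\N))\S

YES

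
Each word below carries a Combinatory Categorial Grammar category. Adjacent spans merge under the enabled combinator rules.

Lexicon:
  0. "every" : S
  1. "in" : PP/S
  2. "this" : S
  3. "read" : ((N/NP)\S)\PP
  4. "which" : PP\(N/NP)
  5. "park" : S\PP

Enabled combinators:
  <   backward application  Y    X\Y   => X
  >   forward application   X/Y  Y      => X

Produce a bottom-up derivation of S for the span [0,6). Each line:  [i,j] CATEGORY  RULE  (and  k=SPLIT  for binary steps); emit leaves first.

[0,6] S   <
  [0,5] PP   <
    [0,4] N/NP   <
      [0,1] "every" : S
      [1,4] (N/NP)\S   <
        [1,3] PP   >
          [1,2] "in" : PP/S
          [2,3] "this" : S
        [3,4] "read" : ((N/NP)\S)\PP
    [4,5] "which" : PP\(N/NP)
  [5,6] "park" : S\PP

[0,1] S  lex  "every"
[1,2] PP/S  lex  "in"
[2,3] S  lex  "this"
[1,3] PP  >  k=2
[3,4] ((N/NP)\S)\PP  lex  "read"
[1,4] (N/NP)\S  <  k=3
[0,4] N/NP  <  k=1
[4,5] PP\(N/NP)  lex  "which"
[0,5] PP  <  k=4
[5,6] S\PP  lex  "park"
[0,6] S  <  k=5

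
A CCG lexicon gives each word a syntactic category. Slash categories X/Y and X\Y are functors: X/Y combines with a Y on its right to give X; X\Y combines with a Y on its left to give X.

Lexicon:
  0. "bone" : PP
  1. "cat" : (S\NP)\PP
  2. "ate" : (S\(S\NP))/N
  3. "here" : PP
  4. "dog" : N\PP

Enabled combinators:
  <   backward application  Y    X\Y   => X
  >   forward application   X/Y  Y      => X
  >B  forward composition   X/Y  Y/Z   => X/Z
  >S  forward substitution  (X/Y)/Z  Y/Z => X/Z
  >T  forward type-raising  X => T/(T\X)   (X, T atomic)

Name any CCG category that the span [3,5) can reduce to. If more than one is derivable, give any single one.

[0,5] S   <
  [0,2] S\NP   <
    [0,1] "bone" : PP
    [1,2] "cat" : (S\NP)\PP
  [2,5] S\(S\NP)   >
    [2,3] "ate" : (S\(S\NP))/N
    [3,5] N   <
      [3,4] "here" : PP
      [4,5] "dog" : N\PP

N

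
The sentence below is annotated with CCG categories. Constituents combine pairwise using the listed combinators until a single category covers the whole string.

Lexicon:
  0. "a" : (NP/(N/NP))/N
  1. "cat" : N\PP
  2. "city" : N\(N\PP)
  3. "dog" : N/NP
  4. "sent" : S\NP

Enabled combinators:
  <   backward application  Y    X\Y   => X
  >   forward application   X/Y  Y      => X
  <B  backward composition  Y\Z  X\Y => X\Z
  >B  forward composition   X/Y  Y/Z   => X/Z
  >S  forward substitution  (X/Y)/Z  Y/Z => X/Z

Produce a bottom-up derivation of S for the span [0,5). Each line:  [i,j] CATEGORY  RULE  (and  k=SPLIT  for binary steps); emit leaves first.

[0,1] (NP/(N/NP))/N  lex  "a"
[1,2] N\PP  lex  "cat"
[2,3] N\(N\PP)  lex  "city"
[1,3] N  <  k=2
[0,3] NP/(N/NP)  >  k=1
[3,4] N/NP  lex  "dog"
[0,4] NP  >  k=3
[4,5] S\NP  lex  "sent"
[0,5] S  <  k=4

[0,5] S   <
  [0,4] NP   >
    [0,3] NP/(N/NP)   >
      [0,1] "a" : (NP/(N/NP))/N
      [1,3] N   <
        [1,2] "cat" : N\PP
        [2,3] "city" : N\(N\PP)
    [3,4] "dog" : N/NP
  [4,5] "sent" : S\NP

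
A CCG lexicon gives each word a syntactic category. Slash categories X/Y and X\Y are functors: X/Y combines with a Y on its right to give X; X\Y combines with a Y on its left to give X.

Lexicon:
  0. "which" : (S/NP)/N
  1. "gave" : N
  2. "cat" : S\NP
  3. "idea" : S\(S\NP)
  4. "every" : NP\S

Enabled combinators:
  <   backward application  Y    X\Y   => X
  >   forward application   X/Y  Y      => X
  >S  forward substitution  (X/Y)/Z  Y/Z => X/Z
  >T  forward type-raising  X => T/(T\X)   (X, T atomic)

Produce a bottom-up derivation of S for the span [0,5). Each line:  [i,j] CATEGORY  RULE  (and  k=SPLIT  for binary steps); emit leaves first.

[0,5] S   >
  [0,2] S/NP   >
    [0,1] "which" : (S/NP)/N
    [1,2] "gave" : N
  [2,5] NP   <
    [2,4] S   <
      [2,3] "cat" : S\NP
      [3,4] "idea" : S\(S\NP)
    [4,5] "every" : NP\S

[0,1] (S/NP)/N  lex  "which"
[1,2] N  lex  "gave"
[0,2] S/NP  >  k=1
[2,3] S\NP  lex  "cat"
[3,4] S\(S\NP)  lex  "idea"
[2,4] S  <  k=3
[4,5] NP\S  lex  "every"
[2,5] NP  <  k=4
[0,5] S  >  k=2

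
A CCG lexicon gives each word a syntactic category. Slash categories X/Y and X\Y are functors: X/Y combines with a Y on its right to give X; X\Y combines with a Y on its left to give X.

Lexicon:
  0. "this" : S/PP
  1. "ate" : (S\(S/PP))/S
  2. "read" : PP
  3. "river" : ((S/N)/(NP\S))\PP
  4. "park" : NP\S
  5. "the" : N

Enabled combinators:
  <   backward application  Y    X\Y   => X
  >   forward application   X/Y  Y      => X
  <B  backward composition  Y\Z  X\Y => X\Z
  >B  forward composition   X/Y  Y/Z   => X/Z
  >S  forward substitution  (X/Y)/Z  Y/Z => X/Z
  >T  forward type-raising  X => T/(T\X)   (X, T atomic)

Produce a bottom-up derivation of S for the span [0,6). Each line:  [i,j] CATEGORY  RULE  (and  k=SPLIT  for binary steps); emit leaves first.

[0,1] S/PP  lex  "this"
[1,2] (S\(S/PP))/S  lex  "ate"
[2,3] PP  lex  "read"
[3,4] ((S/N)/(NP\S))\PP  lex  "river"
[2,4] (S/N)/(NP\S)  <  k=3
[4,5] NP\S  lex  "park"
[2,5] S/N  >  k=4
[5,6] N  lex  "the"
[2,6] S  >  k=5
[1,6] S\(S/PP)  >  k=2
[0,6] S  <  k=1

[0,6] S   <
  [0,1] "this" : S/PP
  [1,6] S\(S/PP)   >
    [1,2] "ate" : (S\(S/PP))/S
    [2,6] S   >
      [2,5] S/N   >
        [2,4] (S/N)/(NP\S)   <
          [2,3] "read" : PP
          [3,4] "river" : ((S/N)/(NP\S))\PP
        [4,5] "park" : NP\S
      [5,6] "the" : N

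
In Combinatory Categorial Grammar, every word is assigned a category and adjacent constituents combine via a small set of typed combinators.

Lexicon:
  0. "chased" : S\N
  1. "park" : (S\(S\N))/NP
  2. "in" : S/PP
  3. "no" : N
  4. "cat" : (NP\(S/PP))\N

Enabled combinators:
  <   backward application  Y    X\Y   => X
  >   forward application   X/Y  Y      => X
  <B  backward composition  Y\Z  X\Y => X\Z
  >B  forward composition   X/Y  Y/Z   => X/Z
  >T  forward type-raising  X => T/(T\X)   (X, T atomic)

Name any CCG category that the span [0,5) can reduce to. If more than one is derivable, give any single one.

S

[0,5] S   <
  [0,1] "chased" : S\N
  [1,5] S\(S\N)   >
    [1,2] "park" : (S\(S\N))/NP
    [2,5] NP   <
      [2,3] "in" : S/PP
      [3,5] NP\(S/PP)   <
        [3,4] "no" : N
        [4,5] "cat" : (NP\(S/PP))\N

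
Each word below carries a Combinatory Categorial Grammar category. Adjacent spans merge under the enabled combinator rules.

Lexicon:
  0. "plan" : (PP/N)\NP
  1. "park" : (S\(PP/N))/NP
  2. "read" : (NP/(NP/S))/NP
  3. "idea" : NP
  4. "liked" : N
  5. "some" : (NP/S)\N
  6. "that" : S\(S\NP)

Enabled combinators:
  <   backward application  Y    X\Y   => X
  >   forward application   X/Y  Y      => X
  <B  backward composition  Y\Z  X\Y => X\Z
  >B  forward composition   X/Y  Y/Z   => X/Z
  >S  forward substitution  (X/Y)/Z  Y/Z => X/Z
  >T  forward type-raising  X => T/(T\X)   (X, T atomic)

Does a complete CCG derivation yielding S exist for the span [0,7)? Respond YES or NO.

YES

[0,7] S   <
  [0,6] S\NP   <B
    [0,1] "plan" : (PP/N)\NP
    [1,6] S\(PP/N)   >
      [1,2] "park" : (S\(PP/N))/NP
      [2,6] NP   >
        [2,4] NP/(NP/S)   >
          [2,3] "read" : (NP/(NP/S))/NP
          [3,4] "idea" : NP
        [4,6] NP/S   <
          [4,5] "liked" : N
          [5,6] "some" : (NP/S)\N
  [6,7] "that" : S\(S\NP)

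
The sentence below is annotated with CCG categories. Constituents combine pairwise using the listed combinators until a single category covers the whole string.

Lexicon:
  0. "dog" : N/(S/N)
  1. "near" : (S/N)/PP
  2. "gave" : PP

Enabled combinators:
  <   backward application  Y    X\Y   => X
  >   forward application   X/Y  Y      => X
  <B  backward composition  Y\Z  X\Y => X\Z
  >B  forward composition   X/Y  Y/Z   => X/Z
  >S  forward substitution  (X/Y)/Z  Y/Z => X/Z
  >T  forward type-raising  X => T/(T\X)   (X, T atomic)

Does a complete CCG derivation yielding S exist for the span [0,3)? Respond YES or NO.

NO

N/(S/N) (S/N)/PP PP
CKY chart[0,3] = {N, N/(N\N), N/(PP\PP), NP/(NP\N), PP/(PP\N), S/(S\N)}; S ∉ chart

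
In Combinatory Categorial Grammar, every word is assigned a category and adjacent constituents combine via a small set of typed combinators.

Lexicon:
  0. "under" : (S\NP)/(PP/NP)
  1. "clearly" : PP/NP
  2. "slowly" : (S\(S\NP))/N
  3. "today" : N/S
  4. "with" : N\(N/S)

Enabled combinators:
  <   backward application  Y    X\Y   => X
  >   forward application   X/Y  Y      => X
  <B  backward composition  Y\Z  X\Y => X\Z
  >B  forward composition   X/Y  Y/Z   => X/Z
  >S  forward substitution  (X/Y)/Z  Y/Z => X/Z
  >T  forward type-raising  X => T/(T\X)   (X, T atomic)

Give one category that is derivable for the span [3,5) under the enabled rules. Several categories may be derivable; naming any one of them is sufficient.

N

[0,5] S   <
  [0,2] S\NP   >
    [0,1] "under" : (S\NP)/(PP/NP)
    [1,2] "clearly" : PP/NP
  [2,5] S\(S\NP)   >
    [2,3] "slowly" : (S\(S\NP))/N
    [3,5] N   <
      [3,4] "today" : N/S
      [4,5] "with" : N\(N/S)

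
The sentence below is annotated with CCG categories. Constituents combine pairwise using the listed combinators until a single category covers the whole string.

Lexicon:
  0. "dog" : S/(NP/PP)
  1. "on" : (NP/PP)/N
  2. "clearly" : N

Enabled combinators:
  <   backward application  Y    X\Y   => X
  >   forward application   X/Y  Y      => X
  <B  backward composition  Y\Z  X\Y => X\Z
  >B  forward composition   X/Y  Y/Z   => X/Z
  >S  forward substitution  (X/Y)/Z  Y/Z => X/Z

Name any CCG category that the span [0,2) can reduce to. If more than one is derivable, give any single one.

S/N

[0,3] S   >
  [0,2] S/N   >B
    [0,1] "dog" : S/(NP/PP)
    [1,2] "on" : (NP/PP)/N
  [2,3] "clearly" : N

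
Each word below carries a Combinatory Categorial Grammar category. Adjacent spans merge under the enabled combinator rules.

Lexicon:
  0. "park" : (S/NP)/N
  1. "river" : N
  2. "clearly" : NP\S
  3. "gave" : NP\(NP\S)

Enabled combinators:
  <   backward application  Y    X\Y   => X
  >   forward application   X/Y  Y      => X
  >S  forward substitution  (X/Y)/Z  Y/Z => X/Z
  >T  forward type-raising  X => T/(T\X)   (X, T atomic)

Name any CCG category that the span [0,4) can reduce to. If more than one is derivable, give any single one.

[0,4] S   >
  [0,2] S/NP   >
    [0,1] "park" : (S/NP)/N
    [1,2] "river" : N
  [2,4] NP   <
    [2,3] "clearly" : NP\S
    [3,4] "gave" : NP\(NP\S)

S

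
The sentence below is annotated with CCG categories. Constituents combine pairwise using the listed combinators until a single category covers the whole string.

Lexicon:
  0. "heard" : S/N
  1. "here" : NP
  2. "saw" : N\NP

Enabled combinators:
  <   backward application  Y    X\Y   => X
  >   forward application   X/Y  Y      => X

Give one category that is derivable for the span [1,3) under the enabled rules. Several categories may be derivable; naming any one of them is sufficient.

[0,3] S   >
  [0,1] "heard" : S/N
  [1,3] N   <
    [1,2] "here" : NP
    [2,3] "saw" : N\NP

N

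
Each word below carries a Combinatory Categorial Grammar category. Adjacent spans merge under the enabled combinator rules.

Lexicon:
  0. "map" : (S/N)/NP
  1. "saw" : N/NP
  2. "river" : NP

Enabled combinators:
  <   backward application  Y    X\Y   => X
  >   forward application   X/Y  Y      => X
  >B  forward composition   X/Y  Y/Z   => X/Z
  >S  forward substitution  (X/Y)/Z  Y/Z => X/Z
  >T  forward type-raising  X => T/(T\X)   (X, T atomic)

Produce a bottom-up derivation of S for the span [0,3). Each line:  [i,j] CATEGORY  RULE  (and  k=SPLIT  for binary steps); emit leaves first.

[0,1] (S/N)/NP  lex  "map"
[1,2] N/NP  lex  "saw"
[0,2] S/NP  >S  k=1
[2,3] NP  lex  "river"
[0,3] S  >  k=2

[0,3] S   >
  [0,2] S/NP   >S
    [0,1] "map" : (S/N)/NP
    [1,2] "saw" : N/NP
  [2,3] "river" : NP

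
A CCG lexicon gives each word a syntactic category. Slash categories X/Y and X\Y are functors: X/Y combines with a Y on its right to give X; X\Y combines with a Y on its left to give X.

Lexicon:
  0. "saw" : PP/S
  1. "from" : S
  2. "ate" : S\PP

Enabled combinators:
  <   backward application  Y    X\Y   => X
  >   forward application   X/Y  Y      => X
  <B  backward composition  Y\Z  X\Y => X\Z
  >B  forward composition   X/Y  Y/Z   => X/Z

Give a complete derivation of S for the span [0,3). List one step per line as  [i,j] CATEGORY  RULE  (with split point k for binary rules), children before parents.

[0,3] S   <
  [0,2] PP   >
    [0,1] "saw" : PP/S
    [1,2] "from" : S
  [2,3] "ate" : S\PP

[0,1] PP/S  lex  "saw"
[1,2] S  lex  "from"
[0,2] PP  >  k=1
[2,3] S\PP  lex  "ate"
[0,3] S  <  k=2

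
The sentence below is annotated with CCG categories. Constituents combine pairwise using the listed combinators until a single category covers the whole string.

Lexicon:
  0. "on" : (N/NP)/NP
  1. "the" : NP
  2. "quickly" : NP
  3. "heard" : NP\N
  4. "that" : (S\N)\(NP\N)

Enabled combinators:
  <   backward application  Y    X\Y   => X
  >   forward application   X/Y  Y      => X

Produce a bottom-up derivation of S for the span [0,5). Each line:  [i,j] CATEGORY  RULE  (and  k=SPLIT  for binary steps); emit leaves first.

[0,1] (N/NP)/NP  lex  "on"
[1,2] NP  lex  "the"
[0,2] N/NP  >  k=1
[2,3] NP  lex  "quickly"
[0,3] N  >  k=2
[3,4] NP\N  lex  "heard"
[4,5] (S\N)\(NP\N)  lex  "that"
[3,5] S\N  <  k=4
[0,5] S  <  k=3

[0,5] S   <
  [0,3] N   >
    [0,2] N/NP   >
      [0,1] "on" : (N/NP)/NP
      [1,2] "the" : NP
    [2,3] "quickly" : NP
  [3,5] S\N   <
    [3,4] "heard" : NP\N
    [4,5] "that" : (S\N)\(NP\N)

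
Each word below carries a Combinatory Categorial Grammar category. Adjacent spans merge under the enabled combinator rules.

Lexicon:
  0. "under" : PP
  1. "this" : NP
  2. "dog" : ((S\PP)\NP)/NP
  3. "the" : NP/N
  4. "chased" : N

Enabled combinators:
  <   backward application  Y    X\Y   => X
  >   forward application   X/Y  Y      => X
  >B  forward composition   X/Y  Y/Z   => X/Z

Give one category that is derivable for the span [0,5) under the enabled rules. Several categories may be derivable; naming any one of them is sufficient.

S

[0,5] S   <
  [0,1] "under" : PP
  [1,5] S\PP   <
    [1,2] "this" : NP
    [2,5] (S\PP)\NP   >
      [2,3] "dog" : ((S\PP)\NP)/NP
      [3,5] NP   >
        [3,4] "the" : NP/N
        [4,5] "chased" : N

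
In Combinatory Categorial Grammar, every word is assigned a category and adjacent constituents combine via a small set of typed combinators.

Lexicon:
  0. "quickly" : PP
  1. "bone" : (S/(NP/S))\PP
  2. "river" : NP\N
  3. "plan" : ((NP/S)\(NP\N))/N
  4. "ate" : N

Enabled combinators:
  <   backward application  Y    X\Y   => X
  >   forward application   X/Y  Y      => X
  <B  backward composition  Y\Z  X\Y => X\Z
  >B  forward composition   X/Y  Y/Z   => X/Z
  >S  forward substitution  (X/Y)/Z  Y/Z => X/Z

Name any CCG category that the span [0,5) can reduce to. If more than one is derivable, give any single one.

[0,5] S   >
  [0,2] S/(NP/S)   <
    [0,1] "quickly" : PP
    [1,2] "bone" : (S/(NP/S))\PP
  [2,5] NP/S   <
    [2,3] "river" : NP\N
    [3,5] (NP/S)\(NP\N)   >
      [3,4] "plan" : ((NP/S)\(NP\N))/N
      [4,5] "ate" : N

S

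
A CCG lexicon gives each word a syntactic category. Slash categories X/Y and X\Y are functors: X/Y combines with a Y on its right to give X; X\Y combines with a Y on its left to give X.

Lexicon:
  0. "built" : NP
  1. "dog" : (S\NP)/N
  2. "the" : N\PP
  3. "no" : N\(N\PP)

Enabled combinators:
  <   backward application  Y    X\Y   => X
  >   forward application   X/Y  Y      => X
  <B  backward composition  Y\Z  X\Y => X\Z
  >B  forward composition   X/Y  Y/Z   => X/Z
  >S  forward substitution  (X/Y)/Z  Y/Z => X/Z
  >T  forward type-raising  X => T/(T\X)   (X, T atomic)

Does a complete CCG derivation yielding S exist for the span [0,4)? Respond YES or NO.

[0,4] S   <
  [0,1] "built" : NP
  [1,4] S\NP   >
    [1,2] "dog" : (S\NP)/N
    [2,4] N   <
      [2,3] "the" : N\PP
      [3,4] "no" : N\(N\PP)

YES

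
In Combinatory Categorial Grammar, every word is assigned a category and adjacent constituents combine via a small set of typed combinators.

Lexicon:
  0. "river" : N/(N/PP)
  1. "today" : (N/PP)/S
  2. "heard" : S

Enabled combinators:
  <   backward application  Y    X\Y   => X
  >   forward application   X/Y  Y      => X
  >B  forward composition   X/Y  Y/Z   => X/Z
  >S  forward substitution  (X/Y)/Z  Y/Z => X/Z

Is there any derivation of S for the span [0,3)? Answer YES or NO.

NO

N/(N/PP) (N/PP)/S S
CKY chart[0,3] = {N}; S ∉ chart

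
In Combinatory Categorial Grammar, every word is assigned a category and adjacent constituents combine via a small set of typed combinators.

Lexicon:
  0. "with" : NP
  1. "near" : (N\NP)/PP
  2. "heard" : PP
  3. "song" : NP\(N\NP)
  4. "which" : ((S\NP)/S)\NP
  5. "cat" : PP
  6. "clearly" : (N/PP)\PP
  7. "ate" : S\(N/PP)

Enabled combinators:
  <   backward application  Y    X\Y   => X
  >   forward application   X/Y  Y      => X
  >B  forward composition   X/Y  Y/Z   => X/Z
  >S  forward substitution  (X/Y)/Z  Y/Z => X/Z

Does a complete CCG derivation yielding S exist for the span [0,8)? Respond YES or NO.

[0,8] S   <
  [0,1] "with" : NP
  [1,8] S\NP   >
    [1,5] (S\NP)/S   <
      [1,4] NP   <
        [1,3] N\NP   >
          [1,2] "near" : (N\NP)/PP
          [2,3] "heard" : PP
        [3,4] "song" : NP\(N\NP)
      [4,5] "which" : ((S\NP)/S)\NP
    [5,8] S   <
      [5,7] N/PP   <
        [5,6] "cat" : PP
        [6,7] "clearly" : (N/PP)\PP
      [7,8] "ate" : S\(N/PP)

YES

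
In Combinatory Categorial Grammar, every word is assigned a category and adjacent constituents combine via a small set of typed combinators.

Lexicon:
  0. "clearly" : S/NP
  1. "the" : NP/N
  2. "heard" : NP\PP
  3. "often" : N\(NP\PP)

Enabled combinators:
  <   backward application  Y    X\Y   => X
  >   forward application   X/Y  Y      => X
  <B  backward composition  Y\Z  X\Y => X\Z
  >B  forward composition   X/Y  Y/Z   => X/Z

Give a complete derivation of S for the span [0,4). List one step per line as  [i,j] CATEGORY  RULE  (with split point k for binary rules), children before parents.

[0,1] S/NP  lex  "clearly"
[1,2] NP/N  lex  "the"
[2,3] NP\PP  lex  "heard"
[3,4] N\(NP\PP)  lex  "often"
[2,4] N  <  k=3
[1,4] NP  >  k=2
[0,4] S  >  k=1

[0,4] S   >
  [0,1] "clearly" : S/NP
  [1,4] NP   >
    [1,2] "the" : NP/N
    [2,4] N   <
      [2,3] "heard" : NP\PP
      [3,4] "often" : N\(NP\PP)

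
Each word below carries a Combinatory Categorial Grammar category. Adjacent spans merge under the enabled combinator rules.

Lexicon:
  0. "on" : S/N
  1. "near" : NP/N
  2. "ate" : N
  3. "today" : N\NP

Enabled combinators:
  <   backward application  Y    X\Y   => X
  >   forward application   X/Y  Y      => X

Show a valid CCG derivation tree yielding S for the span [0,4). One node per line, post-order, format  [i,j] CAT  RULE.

[0,4] S   >
  [0,1] "on" : S/N
  [1,4] N   <
    [1,3] NP   >
      [1,2] "near" : NP/N
      [2,3] "ate" : N
    [3,4] "today" : N\NP

[0,1] S/N  lex  "on"
[1,2] NP/N  lex  "near"
[2,3] N  lex  "ate"
[1,3] NP  >  k=2
[3,4] N\NP  lex  "today"
[1,4] N  <  k=3
[0,4] S  >  k=1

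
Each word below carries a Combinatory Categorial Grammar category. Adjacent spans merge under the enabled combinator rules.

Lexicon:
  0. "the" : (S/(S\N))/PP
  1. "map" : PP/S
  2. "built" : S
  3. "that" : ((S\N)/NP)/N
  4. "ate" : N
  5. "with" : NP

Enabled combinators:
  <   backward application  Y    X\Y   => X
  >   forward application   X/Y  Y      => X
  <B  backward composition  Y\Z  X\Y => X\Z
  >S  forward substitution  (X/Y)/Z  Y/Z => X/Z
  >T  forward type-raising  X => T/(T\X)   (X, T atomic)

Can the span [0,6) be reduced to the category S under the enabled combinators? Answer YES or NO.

YES

[0,6] S   >
  [0,3] S/(S\N)   >
    [0,1] "the" : (S/(S\N))/PP
    [1,3] PP   >
      [1,2] "map" : PP/S
      [2,3] "built" : S
  [3,6] S\N   >
    [3,5] (S\N)/NP   >
      [3,4] "that" : ((S\N)/NP)/N
      [4,5] "ate" : N
    [5,6] "with" : NP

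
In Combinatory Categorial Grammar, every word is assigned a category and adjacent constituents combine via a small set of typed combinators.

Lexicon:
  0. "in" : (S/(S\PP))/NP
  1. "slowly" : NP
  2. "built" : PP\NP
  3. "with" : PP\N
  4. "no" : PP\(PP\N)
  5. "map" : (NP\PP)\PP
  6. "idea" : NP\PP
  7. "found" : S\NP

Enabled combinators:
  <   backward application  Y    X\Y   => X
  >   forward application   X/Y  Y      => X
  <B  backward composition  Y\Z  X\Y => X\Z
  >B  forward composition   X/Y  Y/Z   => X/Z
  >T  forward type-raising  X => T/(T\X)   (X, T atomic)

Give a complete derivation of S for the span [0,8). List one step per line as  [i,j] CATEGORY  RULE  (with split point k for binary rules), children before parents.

[0,8] S   >
  [0,6] S/(S\PP)   >
    [0,1] "in" : (S/(S\PP))/NP
    [1,6] NP   <
      [1,3] PP   <
        [1,2] "slowly" : NP
        [2,3] "built" : PP\NP
      [3,6] NP\PP   <
        [3,5] PP   <
          [3,4] "with" : PP\N
          [4,5] "no" : PP\(PP\N)
        [5,6] "map" : (NP\PP)\PP
  [6,8] S\PP   <B
    [6,7] "idea" : NP\PP
    [7,8] "found" : S\NP

[0,1] (S/(S\PP))/NP  lex  "in"
[1,2] NP  lex  "slowly"
[2,3] PP\NP  lex  "built"
[1,3] PP  <  k=2
[3,4] PP\N  lex  "with"
[4,5] PP\(PP\N)  lex  "no"
[3,5] PP  <  k=4
[5,6] (NP\PP)\PP  lex  "map"
[3,6] NP\PP  <  k=5
[1,6] NP  <  k=3
[0,6] S/(S\PP)  >  k=1
[6,7] NP\PP  lex  "idea"
[7,8] S\NP  lex  "found"
[6,8] S\PP  <B  k=7
[0,8] S  >  k=6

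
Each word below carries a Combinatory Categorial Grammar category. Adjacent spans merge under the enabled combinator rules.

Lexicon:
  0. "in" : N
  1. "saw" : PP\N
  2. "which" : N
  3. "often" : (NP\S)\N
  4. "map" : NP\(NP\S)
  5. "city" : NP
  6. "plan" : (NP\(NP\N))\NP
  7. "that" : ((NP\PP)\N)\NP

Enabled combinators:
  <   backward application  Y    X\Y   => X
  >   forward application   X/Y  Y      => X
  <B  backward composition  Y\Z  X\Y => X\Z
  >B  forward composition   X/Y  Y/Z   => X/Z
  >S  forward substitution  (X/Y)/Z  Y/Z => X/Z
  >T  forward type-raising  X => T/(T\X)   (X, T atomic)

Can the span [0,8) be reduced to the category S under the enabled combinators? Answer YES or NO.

N PP\N N (NP\S)\N NP\(NP\S) NP (NP\(NP\N))\NP ((NP\PP)\N)\NP
CKY chart[0,8] = {N/(N\NP), NP, NP/(NP\NP), PP/(PP\NP), S/(S\NP)}; S ∉ chart

NO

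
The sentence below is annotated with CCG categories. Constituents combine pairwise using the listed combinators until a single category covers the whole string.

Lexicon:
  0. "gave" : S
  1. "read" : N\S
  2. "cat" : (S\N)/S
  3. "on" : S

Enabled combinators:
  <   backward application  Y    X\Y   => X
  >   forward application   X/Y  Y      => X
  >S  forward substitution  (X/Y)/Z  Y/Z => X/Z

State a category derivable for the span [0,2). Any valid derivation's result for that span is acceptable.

[0,4] S   <
  [0,2] N   <
    [0,1] "gave" : S
    [1,2] "read" : N\S
  [2,4] S\N   >
    [2,3] "cat" : (S\N)/S
    [3,4] "on" : S

N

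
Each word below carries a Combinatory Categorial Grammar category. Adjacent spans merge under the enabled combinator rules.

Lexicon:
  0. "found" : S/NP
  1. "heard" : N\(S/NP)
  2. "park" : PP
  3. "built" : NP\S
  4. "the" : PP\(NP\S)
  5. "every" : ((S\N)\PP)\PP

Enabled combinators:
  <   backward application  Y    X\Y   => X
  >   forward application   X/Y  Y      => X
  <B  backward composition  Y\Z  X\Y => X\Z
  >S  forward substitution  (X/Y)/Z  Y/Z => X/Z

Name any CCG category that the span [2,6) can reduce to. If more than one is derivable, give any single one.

[0,6] S   <
  [0,2] N   <
    [0,1] "found" : S/NP
    [1,2] "heard" : N\(S/NP)
  [2,6] S\N   <
    [2,3] "park" : PP
    [3,6] (S\N)\PP   <
      [3,5] PP   <
        [3,4] "built" : NP\S
        [4,5] "the" : PP\(NP\S)
      [5,6] "every" : ((S\N)\PP)\PP

S\N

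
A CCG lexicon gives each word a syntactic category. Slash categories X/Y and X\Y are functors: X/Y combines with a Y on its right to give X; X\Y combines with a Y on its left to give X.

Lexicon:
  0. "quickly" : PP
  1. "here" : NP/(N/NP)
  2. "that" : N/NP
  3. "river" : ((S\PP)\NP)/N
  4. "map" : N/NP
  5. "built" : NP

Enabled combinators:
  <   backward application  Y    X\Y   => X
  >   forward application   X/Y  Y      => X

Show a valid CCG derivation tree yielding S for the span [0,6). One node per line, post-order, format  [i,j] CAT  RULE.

[0,1] PP  lex  "quickly"
[1,2] NP/(N/NP)  lex  "here"
[2,3] N/NP  lex  "that"
[1,3] NP  >  k=2
[3,4] ((S\PP)\NP)/N  lex  "river"
[4,5] N/NP  lex  "map"
[5,6] NP  lex  "built"
[4,6] N  >  k=5
[3,6] (S\PP)\NP  >  k=4
[1,6] S\PP  <  k=3
[0,6] S  <  k=1

[0,6] S   <
  [0,1] "quickly" : PP
  [1,6] S\PP   <
    [1,3] NP   >
      [1,2] "here" : NP/(N/NP)
      [2,3] "that" : N/NP
    [3,6] (S\PP)\NP   >
      [3,4] "river" : ((S\PP)\NP)/N
      [4,6] N   >
        [4,5] "map" : N/NP
        [5,6] "built" : NP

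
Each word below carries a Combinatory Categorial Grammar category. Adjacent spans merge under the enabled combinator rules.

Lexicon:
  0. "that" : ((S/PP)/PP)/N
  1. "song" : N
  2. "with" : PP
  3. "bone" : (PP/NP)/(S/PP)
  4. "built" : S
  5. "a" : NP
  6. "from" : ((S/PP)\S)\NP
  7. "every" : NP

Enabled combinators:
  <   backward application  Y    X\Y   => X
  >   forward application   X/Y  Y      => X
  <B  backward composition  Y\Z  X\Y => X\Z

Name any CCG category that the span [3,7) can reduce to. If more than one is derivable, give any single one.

PP/NP

[0,8] S   >
  [0,3] S/PP   >
    [0,2] (S/PP)/PP   >
      [0,1] "that" : ((S/PP)/PP)/N
      [1,2] "song" : N
    [2,3] "with" : PP
  [3,8] PP   >
    [3,7] PP/NP   >
      [3,4] "bone" : (PP/NP)/(S/PP)
      [4,7] S/PP   <
        [4,5] "built" : S
        [5,7] (S/PP)\S   <
          [5,6] "a" : NP
          [6,7] "from" : ((S/PP)\S)\NP
    [7,8] "every" : NP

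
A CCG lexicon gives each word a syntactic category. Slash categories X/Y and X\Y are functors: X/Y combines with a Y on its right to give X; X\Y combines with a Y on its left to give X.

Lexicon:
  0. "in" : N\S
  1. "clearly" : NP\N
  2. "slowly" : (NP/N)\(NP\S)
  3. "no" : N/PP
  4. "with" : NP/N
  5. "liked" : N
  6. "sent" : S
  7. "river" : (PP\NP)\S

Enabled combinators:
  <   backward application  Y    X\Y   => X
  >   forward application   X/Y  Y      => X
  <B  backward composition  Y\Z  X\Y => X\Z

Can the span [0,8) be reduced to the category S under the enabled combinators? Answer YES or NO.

NO

N\S NP\N (NP/N)\(NP\S) N/PP NP/N N S (PP\NP)\S
CKY chart[0,8] = {NP}; S ∉ chart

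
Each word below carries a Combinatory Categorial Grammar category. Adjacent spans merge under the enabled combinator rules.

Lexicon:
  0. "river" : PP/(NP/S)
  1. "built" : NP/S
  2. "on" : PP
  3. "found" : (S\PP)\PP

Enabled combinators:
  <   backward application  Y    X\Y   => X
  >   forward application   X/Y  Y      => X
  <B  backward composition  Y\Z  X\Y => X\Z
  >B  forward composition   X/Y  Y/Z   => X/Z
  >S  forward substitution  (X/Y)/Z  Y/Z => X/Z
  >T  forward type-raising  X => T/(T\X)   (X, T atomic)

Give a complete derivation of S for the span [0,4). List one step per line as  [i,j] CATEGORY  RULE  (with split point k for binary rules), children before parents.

[0,1] PP/(NP/S)  lex  "river"
[1,2] NP/S  lex  "built"
[0,2] PP  >  k=1
[2,3] PP  lex  "on"
[3,4] (S\PP)\PP  lex  "found"
[2,4] S\PP  <  k=3
[0,4] S  <  k=2

[0,4] S   <
  [0,2] PP   >
    [0,1] "river" : PP/(NP/S)
    [1,2] "built" : NP/S
  [2,4] S\PP   <
    [2,3] "on" : PP
    [3,4] "found" : (S\PP)\PP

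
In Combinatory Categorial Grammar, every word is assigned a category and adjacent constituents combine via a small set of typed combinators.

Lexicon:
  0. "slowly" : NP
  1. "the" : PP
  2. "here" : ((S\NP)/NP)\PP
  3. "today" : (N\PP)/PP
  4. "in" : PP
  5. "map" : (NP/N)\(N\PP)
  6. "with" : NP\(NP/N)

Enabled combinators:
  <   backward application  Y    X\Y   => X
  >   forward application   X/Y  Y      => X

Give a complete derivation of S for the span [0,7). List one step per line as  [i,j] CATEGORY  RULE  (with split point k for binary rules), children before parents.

[0,1] NP  lex  "slowly"
[1,2] PP  lex  "the"
[2,3] ((S\NP)/NP)\PP  lex  "here"
[1,3] (S\NP)/NP  <  k=2
[3,4] (N\PP)/PP  lex  "today"
[4,5] PP  lex  "in"
[3,5] N\PP  >  k=4
[5,6] (NP/N)\(N\PP)  lex  "map"
[3,6] NP/N  <  k=5
[6,7] NP\(NP/N)  lex  "with"
[3,7] NP  <  k=6
[1,7] S\NP  >  k=3
[0,7] S  <  k=1

[0,7] S   <
  [0,1] "slowly" : NP
  [1,7] S\NP   >
    [1,3] (S\NP)/NP   <
      [1,2] "the" : PP
      [2,3] "here" : ((S\NP)/NP)\PP
    [3,7] NP   <
      [3,6] NP/N   <
        [3,5] N\PP   >
          [3,4] "today" : (N\PP)/PP
          [4,5] "in" : PP
        [5,6] "map" : (NP/N)\(N\PP)
      [6,7] "with" : NP\(NP/N)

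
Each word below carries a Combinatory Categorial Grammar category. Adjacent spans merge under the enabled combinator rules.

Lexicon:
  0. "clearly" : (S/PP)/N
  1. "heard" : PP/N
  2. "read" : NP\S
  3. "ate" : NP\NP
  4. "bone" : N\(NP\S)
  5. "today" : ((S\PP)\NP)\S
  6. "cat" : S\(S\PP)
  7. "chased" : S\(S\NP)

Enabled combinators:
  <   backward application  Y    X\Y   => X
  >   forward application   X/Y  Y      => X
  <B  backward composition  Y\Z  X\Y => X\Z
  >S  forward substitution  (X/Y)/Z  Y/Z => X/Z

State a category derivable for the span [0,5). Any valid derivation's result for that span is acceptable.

S

[0,8] S   <
  [0,7] S\NP   <B
    [0,6] (S\PP)\NP   <
      [0,5] S   >
        [0,2] S/N   >S
          [0,1] "clearly" : (S/PP)/N
          [1,2] "heard" : PP/N
        [2,5] N   <
          [2,4] NP\S   <B
            [2,3] "read" : NP\S
            [3,4] "ate" : NP\NP
          [4,5] "bone" : N\(NP\S)
      [5,6] "today" : ((S\PP)\NP)\S
    [6,7] "cat" : S\(S\PP)
  [7,8] "chased" : S\(S\NP)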